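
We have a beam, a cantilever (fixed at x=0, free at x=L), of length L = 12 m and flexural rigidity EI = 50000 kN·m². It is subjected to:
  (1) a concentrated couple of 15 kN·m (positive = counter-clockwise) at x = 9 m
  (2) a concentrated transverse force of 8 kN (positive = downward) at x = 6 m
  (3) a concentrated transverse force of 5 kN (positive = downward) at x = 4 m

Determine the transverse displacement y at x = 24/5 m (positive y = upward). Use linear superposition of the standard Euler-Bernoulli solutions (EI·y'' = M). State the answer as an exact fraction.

y(24/5) = -8704/1171875 m

Load 1 — applied couple M₀=15 kN·m at a=9 m (b=L-a=3):
  y_1 = M₀x²/(2EI)  [x≤a] = 15·(24/5)²/(2·50000) = 54/15625 m
Load 2 — point force P=8 kN at a=6 m (b=L-a=6):
  y_2 = -Px²(3a-x)/(6EI)  [x≤a] = -8·(24/5)²·(3·6-(24/5))/(6·50000) = -3168/390625 m
Load 3 — point force P=5 kN at a=4 m (b=L-a=8):
  y_3 = -Pa²(3x-a)/(6EI)  [x>a] = -5·4²·(3·(24/5)-4)/(6·50000) = -26/9375 m
Superposition: y = Σ y_i = -8704/1171875 m ≈ -0.007427 m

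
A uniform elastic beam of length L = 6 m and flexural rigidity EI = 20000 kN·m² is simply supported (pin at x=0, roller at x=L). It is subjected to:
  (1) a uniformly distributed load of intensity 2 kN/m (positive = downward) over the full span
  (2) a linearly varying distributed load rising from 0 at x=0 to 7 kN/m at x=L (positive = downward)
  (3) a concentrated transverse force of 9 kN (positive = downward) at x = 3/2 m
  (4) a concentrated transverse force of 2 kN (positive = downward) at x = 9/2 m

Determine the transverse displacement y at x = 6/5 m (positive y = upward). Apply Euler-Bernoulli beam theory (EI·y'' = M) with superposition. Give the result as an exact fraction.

Load 1 — uniform load w=2 kN/m over full span:
  y_1 = -wx(L³-2Lx²+x³)/(24EI) = -2·(6/5)·(6³-2·6·(6/5)²+(6/5)³)/(24·20000) = -783/781250 m
Load 2 — triangular load w₀=7 kN/m (0→w₀ over full span):
  y_2 = -w₀x(7L⁴-10L²x²+3x⁴)/(360LEI) = -7·(6/5)·(7·6⁴-10·6²·(6/5)²+3·(6/5)⁴)/(360·6·20000) = -16254/9765625 m
Load 3 — point force P=9 kN at a=3/2 m (b=L-a=9/2):
  y_3 = -Pbx(L²-b²-x²)/(6LEI)  [x≤a] = -9·(9/2)·(6/5)·(6²-(9/2)²-(6/5)²)/(6·6·20000) = -38637/40000000 m
Load 4 — point force P=2 kN at a=9/2 m (b=L-a=3/2):
  y_4 = -Pbx(L²-b²-x²)/(6LEI)  [x≤a] = -2·(3/2)·(6/5)·(6²-(3/2)²-(6/5)²)/(6·6·20000) = -3231/20000000 m
Superposition: y = Σ y_i = -18970623/5000000000 m ≈ -0.003794 m

y(6/5) = -18970623/5000000000 m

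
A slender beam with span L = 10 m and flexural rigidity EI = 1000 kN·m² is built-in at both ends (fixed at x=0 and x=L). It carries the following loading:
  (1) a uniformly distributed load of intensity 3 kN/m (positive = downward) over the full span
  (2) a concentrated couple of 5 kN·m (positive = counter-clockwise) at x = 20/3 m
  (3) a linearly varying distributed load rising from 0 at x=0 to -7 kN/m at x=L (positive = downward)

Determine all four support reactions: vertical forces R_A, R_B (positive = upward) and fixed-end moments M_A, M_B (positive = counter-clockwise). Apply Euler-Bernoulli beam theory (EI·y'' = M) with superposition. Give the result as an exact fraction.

R_A = 31/6 kN, M_A = 10/3 kN·m, R_B = -61/6 kN, M_B = 10 kN·m

Load 1 — uniform load w=3 kN/m over full span:
  R_A = wL/2 = 3·10/2 = 15 kN
  M_A = wL²/12 = 3·10²/12 = 25 kN·m
  R_B = wL/2 = 3·10/2 = 15 kN
  M_B = -wL²/12 = -3·10²/12 = -25 kN·m
Load 2 — applied couple M₀=5 kN·m at a=20/3 m (b=L-a=10/3):
  R_A = 6M₀ab/L³ = 6·5·(20/3)·(10/3)/10³ = 2/3 kN
  M_A = M₀b(2a-b)/L² = 5·(10/3)·(2·(20/3)-(10/3))/10² = 5/3 kN·m
  R_B = -6M₀ab/L³ = -6·5·(20/3)·(10/3)/10³ = -2/3 kN
  M_B = M₀a(2b-a)/L² = 5·(20/3)·(2·(10/3)-(20/3))/10² = 0 kN·m
Load 3 — triangular load w₀=-7 kN/m (0→w₀ over full span):
  R_A = 3w₀L/20 = 3·(-7)·10/20 = -21/2 kN
  M_A = w₀L²/30 = (-7)·10²/30 = -70/3 kN·m
  R_B = 7w₀L/20 = 7·(-7)·10/20 = -49/2 kN
  M_B = -w₀L²/20 = -(-7)·10²/20 = 35 kN·m
Superposition: R_A = 31/6 kN, M_A = 10/3 kN·m, R_B = -61/6 kN, M_B = 10 kN·m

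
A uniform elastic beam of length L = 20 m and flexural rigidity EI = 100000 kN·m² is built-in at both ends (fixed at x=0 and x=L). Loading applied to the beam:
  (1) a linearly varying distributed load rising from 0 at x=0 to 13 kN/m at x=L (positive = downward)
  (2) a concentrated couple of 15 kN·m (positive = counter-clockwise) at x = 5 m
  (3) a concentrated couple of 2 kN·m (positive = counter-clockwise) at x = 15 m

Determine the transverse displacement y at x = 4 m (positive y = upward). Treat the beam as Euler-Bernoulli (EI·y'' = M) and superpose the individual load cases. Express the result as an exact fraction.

Load 1 — triangular load w₀=13 kN/m (0→w₀ over full span):
  y_1 = -w₀x²(L-x)²(x+2L)/(120LEI) = -13·4²·(20-4)²·(4+2·20)/(120·20·100000) = -2288/234375 m
Load 2 — applied couple M₀=15 kN·m at a=5 m (b=L-a=15):
  y_2 = (R_Ax³/6 - M_Ax²/2)/EI  [x≤a] with R_A=27/32, M_A=-45/16 = ((27/32)·4³/6 - (-45/16)·4²/2)/100000 = 63/200000 m
Load 3 — applied couple M₀=2 kN·m at a=15 m (b=L-a=5):
  y_3 = (R_Ax³/6 - M_Ax²/2)/EI  [x≤a] with R_A=9/80, M_A=5/8 = ((9/80)·4³/6 - (5/8)·4²/2)/100000 = -19/500000 m
Superposition: y = Σ y_i = -142277/15000000 m ≈ -0.009485 m

y(4) = -142277/15000000 m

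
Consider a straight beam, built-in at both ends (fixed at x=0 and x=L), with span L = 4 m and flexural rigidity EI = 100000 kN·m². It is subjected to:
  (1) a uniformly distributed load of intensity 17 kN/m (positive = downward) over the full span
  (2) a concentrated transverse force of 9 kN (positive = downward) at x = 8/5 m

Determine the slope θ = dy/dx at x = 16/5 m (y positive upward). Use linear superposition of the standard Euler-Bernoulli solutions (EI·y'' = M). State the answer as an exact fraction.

Load 1 — uniform load w=17 kN/m over full span:
  θ_1 = -wx(L-x)(L-2x)/(12EI) = -17·(16/5)·(4-(16/5))·(4-2·(16/5))/(12·100000) = 34/390625 rad
Load 2 — point force P=9 kN at a=8/5 m (b=L-a=12/5):
  θ_2 = Pa²(L-x)(2bL-(3b+a)(L-x))/(2L³EI)  [x>a] = 9·(8/5)²·(4-(16/5))·(2·(12/5)·4-(3·(12/5)+(8/5))·(4-(16/5)))/(2·4³·100000) = 171/9765625 rad
Superposition: θ = Σ θ_i = 1021/9765625 rad ≈ 0.000105 rad

θ(16/5) = 1021/9765625 rad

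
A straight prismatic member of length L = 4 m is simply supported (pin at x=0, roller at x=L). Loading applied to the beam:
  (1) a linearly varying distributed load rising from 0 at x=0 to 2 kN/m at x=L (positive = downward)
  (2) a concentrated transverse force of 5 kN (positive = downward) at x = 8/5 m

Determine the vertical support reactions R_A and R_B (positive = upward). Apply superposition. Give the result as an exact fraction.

R_A = 13/3 kN, R_B = 14/3 kN

Load 1 — triangular load w₀=2 kN/m (0→w₀ over full span):
  R_A = w₀L/6 = 2·4/6 = 4/3 kN
  R_B = w₀L/3 = 2·4/3 = 8/3 kN
Load 2 — point force P=5 kN at a=8/5 m (b=L-a=12/5):
  R_A = Pb/L = 5·(12/5)/4 = 3 kN
  R_B = Pa/L = 5·(8/5)/4 = 2 kN
Superposition: R_A = 13/3 kN, R_B = 14/3 kN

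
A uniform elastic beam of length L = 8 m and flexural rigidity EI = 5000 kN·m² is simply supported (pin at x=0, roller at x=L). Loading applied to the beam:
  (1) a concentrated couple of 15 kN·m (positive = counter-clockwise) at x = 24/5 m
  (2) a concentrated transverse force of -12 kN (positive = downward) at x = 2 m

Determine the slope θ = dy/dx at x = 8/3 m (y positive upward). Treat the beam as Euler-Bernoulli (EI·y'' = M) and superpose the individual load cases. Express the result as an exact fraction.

Load 1 — applied couple M₀=15 kN·m at a=24/5 m (b=L-a=16/5):
  θ_1 = (M₀x²/(2L)+C₁)/EI  [x≤a] with C₁=M₀(3b²-L²)/(6L)=-52/5 = (15·(8/3)²/(2·8)+(-52/5))/5000 = -7/9375 rad
Load 2 — point force P=-12 kN at a=2 m (b=L-a=6):
  θ_2 = -Pa(2L²-6Lx+3x²+a²)/(6LEI)  [x>a] = -(-12)·2·(2·8²-6·8·(8/3)+3·(8/3)²+2²)/(6·8·5000) = 19/7500 rad
Superposition: θ = Σ θ_i = 67/37500 rad ≈ 0.001787 rad

θ(8/3) = 67/37500 rad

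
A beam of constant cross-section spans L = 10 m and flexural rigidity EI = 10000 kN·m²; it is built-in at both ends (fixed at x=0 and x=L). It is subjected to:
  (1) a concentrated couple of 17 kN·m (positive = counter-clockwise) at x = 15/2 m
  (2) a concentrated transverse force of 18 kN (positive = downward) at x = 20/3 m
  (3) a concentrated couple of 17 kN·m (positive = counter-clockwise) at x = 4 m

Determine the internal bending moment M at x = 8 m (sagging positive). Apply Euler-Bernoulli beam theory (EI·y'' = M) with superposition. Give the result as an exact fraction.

M(8) = -12937/2000 kN·m

Load 1 — applied couple M₀=17 kN·m at a=15/2 m (b=L-a=5/2):
  M_1 = R_Ax - M_A - M₀  [x>a] with R_A=153/80, M_A=85/16 = (153/80)·8 - (85/16) - 17 = -561/80 kN·m
Load 2 — point force P=18 kN at a=20/3 m (b=L-a=10/3):
  M_2 = Pa²(a+3b)(L-x)/L³ - Pa²b/L²  [x>a] = 18·(20/3)²·((20/3)+3·(10/3))·(10-8)/10³ - 18·(20/3)²·(10/3)/10² = 0 kN·m
Load 3 — applied couple M₀=17 kN·m at a=4 m (b=L-a=6):
  M_3 = R_Ax - M_A - M₀  [x>a] with R_A=306/125, M_A=51/25 = (306/125)·8 - (51/25) - 17 = 68/125 kN·m
Superposition: M = Σ M_i = -12937/2000 kN·m ≈ -6.468500 kN·m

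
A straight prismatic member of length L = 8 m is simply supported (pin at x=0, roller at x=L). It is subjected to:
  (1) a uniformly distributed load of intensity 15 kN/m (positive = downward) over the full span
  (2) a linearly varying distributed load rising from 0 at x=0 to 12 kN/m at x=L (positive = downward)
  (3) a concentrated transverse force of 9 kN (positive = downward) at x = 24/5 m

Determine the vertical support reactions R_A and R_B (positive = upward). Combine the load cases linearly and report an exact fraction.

Load 1 — uniform load w=15 kN/m over full span:
  R_A = wL/2 = 15·8/2 = 60 kN
  R_B = wL/2 = 15·8/2 = 60 kN
Load 2 — triangular load w₀=12 kN/m (0→w₀ over full span):
  R_A = w₀L/6 = 12·8/6 = 16 kN
  R_B = w₀L/3 = 12·8/3 = 32 kN
Load 3 — point force P=9 kN at a=24/5 m (b=L-a=16/5):
  R_A = Pb/L = 9·(16/5)/8 = 18/5 kN
  R_B = Pa/L = 9·(24/5)/8 = 27/5 kN
Superposition: R_A = 398/5 kN, R_B = 487/5 kN

R_A = 398/5 kN, R_B = 487/5 kN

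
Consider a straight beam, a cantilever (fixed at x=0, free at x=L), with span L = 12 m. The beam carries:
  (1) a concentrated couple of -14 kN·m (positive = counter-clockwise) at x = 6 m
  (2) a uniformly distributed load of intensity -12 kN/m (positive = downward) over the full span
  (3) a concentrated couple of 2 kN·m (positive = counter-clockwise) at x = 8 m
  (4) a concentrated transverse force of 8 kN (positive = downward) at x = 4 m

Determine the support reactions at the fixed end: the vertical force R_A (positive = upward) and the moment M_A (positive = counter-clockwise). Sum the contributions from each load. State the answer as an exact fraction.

R_A = -136 kN, M_A = -820 kN·m

Load 1 — applied couple M₀=-14 kN·m at a=6 m (b=L-a=6):
  R_A = 0 kN
  M_A = -M₀ = -(-14) = 14 kN·m
Load 2 — uniform load w=-12 kN/m over full span:
  R_A = wL = (-12)·12 = -144 kN
  M_A = wL²/2 = (-12)·12²/2 = -864 kN·m
Load 3 — applied couple M₀=2 kN·m at a=8 m (b=L-a=4):
  R_A = 0 kN
  M_A = -M₀ = -2 kN·m
Load 4 — point force P=8 kN at a=4 m (b=L-a=8):
  R_A = P = 8 kN
  M_A = Pa = 8·4 = 32 kN·m
Superposition: R_A = -136 kN, M_A = -820 kN·m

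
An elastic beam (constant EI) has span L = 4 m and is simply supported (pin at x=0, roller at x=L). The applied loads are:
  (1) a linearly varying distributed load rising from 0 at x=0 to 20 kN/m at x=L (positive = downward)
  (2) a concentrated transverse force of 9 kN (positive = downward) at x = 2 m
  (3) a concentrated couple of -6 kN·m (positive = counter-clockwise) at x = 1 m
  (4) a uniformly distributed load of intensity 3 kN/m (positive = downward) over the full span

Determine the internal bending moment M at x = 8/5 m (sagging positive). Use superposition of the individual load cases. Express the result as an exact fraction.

M(8/5) = 862/25 kN·m

Load 1 — triangular load w₀=20 kN/m (0→w₀ over full span):
  M_1 = w₀Lx/6 - w₀x³/(6L) = 20·4·(8/5)/6 - 20·(8/5)³/(6·4) = 448/25 kN·m
Load 2 — point force P=9 kN at a=2 m (b=L-a=2):
  M_2 = Pbx/L  [x≤a] = 9·2·(8/5)/4 = 36/5 kN·m
Load 3 — applied couple M₀=-6 kN·m at a=1 m (b=L-a=3):
  M_3 = M₀x/L - M₀  [x>a] = (-6)·(8/5)/4 - (-6) = 18/5 kN·m
Load 4 — uniform load w=3 kN/m over full span:
  M_4 = wx(L-x)/2 = 3·(8/5)·(4-(8/5))/2 = 144/25 kN·m
Superposition: M = Σ M_i = 862/25 kN·m ≈ 34.480000 kN·m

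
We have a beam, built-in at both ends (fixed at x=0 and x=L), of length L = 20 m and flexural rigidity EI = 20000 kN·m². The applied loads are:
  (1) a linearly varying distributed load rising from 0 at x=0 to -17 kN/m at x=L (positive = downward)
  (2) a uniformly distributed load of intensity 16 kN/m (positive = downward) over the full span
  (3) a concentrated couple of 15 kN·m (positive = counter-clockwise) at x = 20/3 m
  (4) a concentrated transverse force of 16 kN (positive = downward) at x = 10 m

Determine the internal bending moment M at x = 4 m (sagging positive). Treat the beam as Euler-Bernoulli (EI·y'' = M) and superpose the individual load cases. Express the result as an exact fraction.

M(4) = 32/5 kN·m

Load 1 — triangular load w₀=-17 kN/m (0→w₀ over full span):
  M_1 = 3w₀Lx/20 - w₀L²/30 - w₀x³/(6L) = 3·(-17)·20·4/20 - (-17)·20²/30 - (-17)·4³/(6·20) = 476/15 kN·m
Load 2 — uniform load w=16 kN/m over full span:
  M_2 = wLx/2 - wL²/12 - wx²/2 = 16·20·4/2 - 16·20²/12 - 16·4²/2 = -64/3 kN·m
Load 3 — applied couple M₀=15 kN·m at a=20/3 m (b=L-a=40/3):
  M_3 = R_Ax - M_A  [x≤a] with R_A=1, M_A=0 = 1·4 - 0 = 4 kN·m
Load 4 — point force P=16 kN at a=10 m (b=L-a=10):
  M_4 = Pb²(3a+b)x/L³ - Pab²/L²  [x≤a] = 16·10²·(3·10+10)·4/20³ - 16·10·10²/20² = -8 kN·m
Superposition: M = Σ M_i = 32/5 kN·m ≈ 6.400000 kN·m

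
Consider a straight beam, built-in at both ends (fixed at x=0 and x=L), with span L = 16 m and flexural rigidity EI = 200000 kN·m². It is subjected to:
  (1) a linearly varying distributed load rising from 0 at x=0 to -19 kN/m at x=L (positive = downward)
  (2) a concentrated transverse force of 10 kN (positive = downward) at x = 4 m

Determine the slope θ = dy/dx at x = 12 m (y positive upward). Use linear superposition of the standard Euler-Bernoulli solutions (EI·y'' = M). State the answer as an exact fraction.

Load 1 — triangular load w₀=-19 kN/m (0→w₀ over full span):
  θ_1 = -w₀(2x(L-x)(L-2x)(x+2L)+x²(L-x)²)/(120LEI) = -(-19)·(2·12·(16-12)·(16-2·12)·(12+2·16)+12²·(16-12)²)/(120·16·200000) = -779/500000 rad
Load 2 — point force P=10 kN at a=4 m (b=L-a=12):
  θ_2 = Pa²(L-x)(2bL-(3b+a)(L-x))/(2L³EI)  [x>a] = 10·4²·(16-12)·(2·12·16-(3·12+4)·(16-12))/(2·16³·200000) = 7/80000 rad
Superposition: θ = Σ θ_i = -2941/2000000 rad ≈ -0.001471 rad

θ(12) = -2941/2000000 rad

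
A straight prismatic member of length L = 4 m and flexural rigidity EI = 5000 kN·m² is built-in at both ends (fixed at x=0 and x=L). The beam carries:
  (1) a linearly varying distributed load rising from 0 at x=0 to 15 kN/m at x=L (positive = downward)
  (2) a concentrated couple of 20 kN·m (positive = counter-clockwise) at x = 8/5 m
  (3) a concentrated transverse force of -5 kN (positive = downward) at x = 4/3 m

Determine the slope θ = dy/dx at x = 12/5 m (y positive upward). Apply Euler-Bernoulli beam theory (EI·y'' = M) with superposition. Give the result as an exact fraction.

θ(12/5) = -28/703125 rad

Load 1 — triangular load w₀=15 kN/m (0→w₀ over full span):
  θ_1 = -w₀(2x(L-x)(L-2x)(x+2L)+x²(L-x)²)/(120LEI) = -15·(2·(12/5)·(4-(12/5))·(4-2·(12/5))·((12/5)+2·4)+(12/5)²·(4-(12/5))²)/(120·4·5000) = 24/78125 rad
Load 2 — applied couple M₀=20 kN·m at a=8/5 m (b=L-a=12/5):
  θ_2 = (R_Ax²/2 - M_Ax - M₀(x-a))/EI  [x>a] with R_A=36/5, M_A=12/5 = ((36/5)·(12/5)²/2 - (12/5)·(12/5) - 20·((12/5)-(8/5)))/5000 = -16/78125 rad
Load 3 — point force P=-5 kN at a=4/3 m (b=L-a=8/3):
  θ_3 = Pa²(L-x)(2bL-(3b+a)(L-x))/(2L³EI)  [x>a] = (-5)·(4/3)²·(4-(12/5))·(2·(8/3)·4-(3·(8/3)+(4/3))·(4-(12/5)))/(2·4³·5000) = -4/28125 rad
Superposition: θ = Σ θ_i = -28/703125 rad ≈ -0.000040 rad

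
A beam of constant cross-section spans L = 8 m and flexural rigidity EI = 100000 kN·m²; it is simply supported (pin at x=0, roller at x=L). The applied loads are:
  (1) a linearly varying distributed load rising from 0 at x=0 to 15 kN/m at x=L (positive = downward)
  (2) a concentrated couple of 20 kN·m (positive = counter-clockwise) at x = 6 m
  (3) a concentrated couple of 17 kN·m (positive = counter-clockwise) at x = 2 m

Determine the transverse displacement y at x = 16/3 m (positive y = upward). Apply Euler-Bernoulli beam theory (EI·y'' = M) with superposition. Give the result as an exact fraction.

y(16/3) = -44729/12150000 m

Load 1 — triangular load w₀=15 kN/m (0→w₀ over full span):
  y_1 = -w₀x(7L⁴-10L²x²+3x⁴)/(360LEI) = -15·(16/3)·(7·8⁴-10·8²·(16/3)²+3·(16/3)⁴)/(360·8·100000) = -544/151875 m
Load 2 — applied couple M₀=20 kN·m at a=6 m (b=L-a=2):
  y_2 = (M₀x³/(6L)+C₁x)/EI  [x≤a] with C₁=M₀(3b²-L²)/(6L)=-65/3 = (20·(16/3)³/(6·8)+(-65/3)·(16/3))/100000 = -53/101250 m
Load 3 — applied couple M₀=17 kN·m at a=2 m (b=L-a=6):
  y_3 = (M₀x³/(6L)-M₀(x-a)²/2+C₁x)/EI  [x>a] with C₁=M₀(3b²-L²)/(6L)=187/12 = (17·(16/3)³/(6·8)-17·((16/3)-2)²/2+(187/12)·(16/3))/100000 = 1717/4050000 m
Superposition: y = Σ y_i = -44729/12150000 m ≈ -0.003681 m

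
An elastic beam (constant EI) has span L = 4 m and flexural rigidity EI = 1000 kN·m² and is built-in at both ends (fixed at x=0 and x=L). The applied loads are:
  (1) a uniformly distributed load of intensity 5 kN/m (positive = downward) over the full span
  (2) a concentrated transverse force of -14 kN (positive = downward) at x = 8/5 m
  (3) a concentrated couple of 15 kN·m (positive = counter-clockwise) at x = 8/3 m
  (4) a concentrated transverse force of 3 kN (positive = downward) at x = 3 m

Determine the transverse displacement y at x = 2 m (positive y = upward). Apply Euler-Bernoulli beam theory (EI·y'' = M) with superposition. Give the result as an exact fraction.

y(2) = -2239/750000 m

Load 1 — uniform load w=5 kN/m over full span:
  y_1 = -wx²(L-x)²/(24EI) = -5·2²·(4-2)²/(24·1000) = -1/300 m
Load 2 — point force P=-14 kN at a=8/5 m (b=L-a=12/5):
  y_2 = -Pa²(L-x)²(3bL-(3b+a)(L-x))/(6L³EI)  [x>a] = -(-14)·(8/5)²·(4-2)²·(3·(12/5)·4-(3·(12/5)+(8/5))·(4-2))/(6·4³·1000) = 196/46875 m
Load 3 — applied couple M₀=15 kN·m at a=8/3 m (b=L-a=4/3):
  y_3 = (R_Ax³/6 - M_Ax²/2)/EI  [x≤a] with R_A=5, M_A=5 = (5·2³/6 - 5·2²/2)/1000 = -1/300 m
Load 4 — point force P=3 kN at a=3 m (b=L-a=1):
  y_4 = -Pb²x²(3aL-(3a+b)x)/(6L³EI)  [x≤a] = -3·1²·2²·(3·3·4-(3·3+1)·2)/(6·4³·1000) = -1/2000 m
Superposition: y = Σ y_i = -2239/750000 m ≈ -0.002985 m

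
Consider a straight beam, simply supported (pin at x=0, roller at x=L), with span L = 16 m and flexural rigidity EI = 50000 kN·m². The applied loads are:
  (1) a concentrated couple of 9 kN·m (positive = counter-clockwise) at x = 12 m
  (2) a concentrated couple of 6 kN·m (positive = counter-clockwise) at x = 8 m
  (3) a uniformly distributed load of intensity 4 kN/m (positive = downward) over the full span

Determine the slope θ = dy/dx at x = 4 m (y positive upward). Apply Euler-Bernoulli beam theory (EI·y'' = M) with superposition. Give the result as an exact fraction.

θ(4) = -91/9375 rad

Load 1 — applied couple M₀=9 kN·m at a=12 m (b=L-a=4):
  θ_1 = (M₀x²/(2L)+C₁)/EI  [x≤a] with C₁=M₀(3b²-L²)/(6L)=-39/2 = (9·4²/(2·16)+(-39/2))/50000 = -3/10000 rad
Load 2 — applied couple M₀=6 kN·m at a=8 m (b=L-a=8):
  θ_2 = (M₀x²/(2L)+C₁)/EI  [x≤a] with C₁=M₀(3b²-L²)/(6L)=-4 = (6·4²/(2·16)+(-4))/50000 = -1/50000 rad
Load 3 — uniform load w=4 kN/m over full span:
  θ_3 = -w(L³-6Lx²+4x³)/(24EI) = -4·(16³-6·16·4²+4·4³)/(24·50000) = -88/9375 rad
Superposition: θ = Σ θ_i = -91/9375 rad ≈ -0.009707 rad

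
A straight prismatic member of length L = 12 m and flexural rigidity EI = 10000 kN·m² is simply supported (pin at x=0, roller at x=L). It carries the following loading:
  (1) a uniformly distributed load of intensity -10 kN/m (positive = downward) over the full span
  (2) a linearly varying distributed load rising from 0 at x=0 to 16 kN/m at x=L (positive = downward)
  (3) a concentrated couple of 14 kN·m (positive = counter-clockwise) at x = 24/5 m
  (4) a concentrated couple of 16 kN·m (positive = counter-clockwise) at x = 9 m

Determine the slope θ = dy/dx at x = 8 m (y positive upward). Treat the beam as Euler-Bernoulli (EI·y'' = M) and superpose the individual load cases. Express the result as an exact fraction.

Load 1 — uniform load w=-10 kN/m over full span:
  θ_1 = -w(L³-6Lx²+4x³)/(24EI) = -(-10)·(12³-6·12·8²+4·8³)/(24·10000) = -13/375 rad
Load 2 — triangular load w₀=16 kN/m (0→w₀ over full span):
  θ_2 = -w₀(7L⁴-30L²x²+15x⁴)/(360LEI) = -16·(7·12⁴-30·12²·8²+15·8⁴)/(360·12·10000) = 728/28125 rad
Load 3 — applied couple M₀=14 kN·m at a=24/5 m (b=L-a=36/5):
  θ_3 = (M₀x²/(2L)-M₀(x-a)+C₁)/EI  [x>a] with C₁=M₀(3b²-L²)/(6L)=56/25 = (14·8²/(2·12)-14·(8-(24/5))+(56/25))/10000 = -49/93750 rad
Load 4 — applied couple M₀=16 kN·m at a=9 m (b=L-a=3):
  θ_4 = (M₀x²/(2L)+C₁)/EI  [x≤a] with C₁=M₀(3b²-L²)/(6L)=-26 = (16·8²/(2·12)+(-26))/10000 = 1/600 rad
Superposition: θ = Σ θ_i = -8593/1125000 rad ≈ -0.007638 rad

θ(8) = -8593/1125000 rad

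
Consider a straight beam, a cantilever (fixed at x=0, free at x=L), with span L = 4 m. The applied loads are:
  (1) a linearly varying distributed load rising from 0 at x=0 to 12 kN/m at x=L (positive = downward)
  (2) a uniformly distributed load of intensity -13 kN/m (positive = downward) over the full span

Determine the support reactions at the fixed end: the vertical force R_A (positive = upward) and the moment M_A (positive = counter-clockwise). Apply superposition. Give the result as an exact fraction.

R_A = -28 kN, M_A = -40 kN·m

Load 1 — triangular load w₀=12 kN/m (0→w₀ over full span):
  R_A = w₀L/2 = 12·4/2 = 24 kN
  M_A = w₀L²/3 = 12·4²/3 = 64 kN·m
Load 2 — uniform load w=-13 kN/m over full span:
  R_A = wL = (-13)·4 = -52 kN
  M_A = wL²/2 = (-13)·4²/2 = -104 kN·m
Superposition: R_A = -28 kN, M_A = -40 kN·m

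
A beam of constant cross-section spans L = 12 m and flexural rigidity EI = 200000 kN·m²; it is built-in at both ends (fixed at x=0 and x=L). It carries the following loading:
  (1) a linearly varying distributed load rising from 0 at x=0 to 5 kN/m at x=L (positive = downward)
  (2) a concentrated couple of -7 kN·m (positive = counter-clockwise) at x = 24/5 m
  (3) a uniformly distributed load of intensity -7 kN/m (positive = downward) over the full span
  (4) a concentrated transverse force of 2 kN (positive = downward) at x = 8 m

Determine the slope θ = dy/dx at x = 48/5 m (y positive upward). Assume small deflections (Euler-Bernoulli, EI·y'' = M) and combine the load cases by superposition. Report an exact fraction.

θ(48/5) = -12347/46875000 rad

Load 1 — triangular load w₀=5 kN/m (0→w₀ over full span):
  θ_1 = -w₀(2x(L-x)(L-2x)(x+2L)+x²(L-x)²)/(120LEI) = -5·(2·(48/5)·(12-(48/5))·(12-2·(48/5))·((48/5)+2·12)+(48/5)²·(12-(48/5))²)/(120·12·200000) = 72/390625 rad
Load 2 — applied couple M₀=-7 kN·m at a=24/5 m (b=L-a=36/5):
  θ_2 = (R_Ax²/2 - M_Ax - M₀(x-a))/EI  [x>a] with R_A=-21/25, M_A=-21/25 = ((-21/25)·(48/5)²/2 - (-21/25)·(48/5) - (-7)·((48/5)-(24/5)))/200000 = 231/15625000 rad
Load 3 — uniform load w=-7 kN/m over full span:
  θ_3 = -wx(L-x)(L-2x)/(12EI) = -(-7)·(48/5)·(12-(48/5))·(12-2·(48/5))/(12·200000) = -189/390625 rad
Load 4 — point force P=2 kN at a=8 m (b=L-a=4):
  θ_4 = Pa²(L-x)(2bL-(3b+a)(L-x))/(2L³EI)  [x>a] = 2·8²·(12-(48/5))·(2·4·12-(3·4+8)·(12-(48/5)))/(2·12³·200000) = 1/46875 rad
Superposition: θ = Σ θ_i = -12347/46875000 rad ≈ -0.000263 rad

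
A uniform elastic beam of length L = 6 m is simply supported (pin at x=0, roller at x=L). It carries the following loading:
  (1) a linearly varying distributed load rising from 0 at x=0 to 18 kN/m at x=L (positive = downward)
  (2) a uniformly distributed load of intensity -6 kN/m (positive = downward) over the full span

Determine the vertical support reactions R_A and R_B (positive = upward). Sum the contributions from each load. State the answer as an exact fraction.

R_A = 0 kN, R_B = 18 kN

Load 1 — triangular load w₀=18 kN/m (0→w₀ over full span):
  R_A = w₀L/6 = 18·6/6 = 18 kN
  R_B = w₀L/3 = 18·6/3 = 36 kN
Load 2 — uniform load w=-6 kN/m over full span:
  R_A = wL/2 = (-6)·6/2 = -18 kN
  R_B = wL/2 = (-6)·6/2 = -18 kN
Superposition: R_A = 0 kN, R_B = 18 kN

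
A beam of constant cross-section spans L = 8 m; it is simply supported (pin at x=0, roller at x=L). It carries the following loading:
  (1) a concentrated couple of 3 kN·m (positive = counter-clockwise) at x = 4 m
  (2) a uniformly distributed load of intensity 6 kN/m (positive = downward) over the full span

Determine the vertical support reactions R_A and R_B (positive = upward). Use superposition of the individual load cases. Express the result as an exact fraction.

Load 1 — applied couple M₀=3 kN·m at a=4 m (b=L-a=4):
  R_A = M₀/L = 3/8 kN
  R_B = -M₀/L = -3/8 kN
Load 2 — uniform load w=6 kN/m over full span:
  R_A = wL/2 = 6·8/2 = 24 kN
  R_B = wL/2 = 6·8/2 = 24 kN
Superposition: R_A = 195/8 kN, R_B = 189/8 kN

R_A = 195/8 kN, R_B = 189/8 kN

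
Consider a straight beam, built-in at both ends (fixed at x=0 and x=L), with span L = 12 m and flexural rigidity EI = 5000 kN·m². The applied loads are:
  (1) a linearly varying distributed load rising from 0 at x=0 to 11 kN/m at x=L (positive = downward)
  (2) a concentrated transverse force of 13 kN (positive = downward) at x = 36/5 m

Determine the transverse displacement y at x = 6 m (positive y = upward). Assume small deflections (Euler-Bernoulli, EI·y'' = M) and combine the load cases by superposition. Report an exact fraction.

y(6) = -50229/625000 m

Load 1 — triangular load w₀=11 kN/m (0→w₀ over full span):
  y_1 = -w₀x²(L-x)²(x+2L)/(120LEI) = -11·6²·(12-6)²·(6+2·12)/(120·12·5000) = -297/5000 m
Load 2 — point force P=13 kN at a=36/5 m (b=L-a=24/5):
  y_2 = -Pb²x²(3aL-(3a+b)x)/(6L³EI)  [x≤a] = -13·(24/5)²·6²·(3·(36/5)·12-(3·(36/5)+(24/5))·6)/(6·12³·5000) = -1638/78125 m
Superposition: y = Σ y_i = -50229/625000 m ≈ -0.080366 m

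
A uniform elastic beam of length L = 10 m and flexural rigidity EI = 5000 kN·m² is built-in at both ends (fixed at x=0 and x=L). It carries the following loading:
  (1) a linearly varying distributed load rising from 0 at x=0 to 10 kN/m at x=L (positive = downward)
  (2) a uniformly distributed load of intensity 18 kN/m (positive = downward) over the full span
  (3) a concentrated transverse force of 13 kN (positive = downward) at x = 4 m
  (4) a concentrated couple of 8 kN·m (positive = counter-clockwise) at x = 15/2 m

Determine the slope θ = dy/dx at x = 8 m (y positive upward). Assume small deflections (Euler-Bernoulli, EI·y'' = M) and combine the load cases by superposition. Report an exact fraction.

Load 1 — triangular load w₀=10 kN/m (0→w₀ over full span):
  θ_1 = -w₀(2x(L-x)(L-2x)(x+2L)+x²(L-x)²)/(120LEI) = -10·(2·8·(10-8)·(10-2·8)·(8+2·10)+8²·(10-8)²)/(120·10·5000) = 16/1875 rad
Load 2 — uniform load w=18 kN/m over full span:
  θ_2 = -wx(L-x)(L-2x)/(12EI) = -18·8·(10-8)·(10-2·8)/(12·5000) = 18/625 rad
Load 3 — point force P=13 kN at a=4 m (b=L-a=6):
  θ_3 = Pa²(L-x)(2bL-(3b+a)(L-x))/(2L³EI)  [x>a] = 13·4²·(10-8)·(2·6·10-(3·6+4)·(10-8))/(2·10³·5000) = 247/78125 rad
Load 4 — applied couple M₀=8 kN·m at a=15/2 m (b=L-a=5/2):
  θ_4 = (R_Ax²/2 - M_Ax - M₀(x-a))/EI  [x>a] with R_A=9/10, M_A=5/2 = ((9/10)·8²/2 - (5/2)·8 - 8·(8-(15/2)))/5000 = 3/3125 rad
Superposition: θ = Σ θ_i = 9716/234375 rad ≈ 0.041455 rad

θ(8) = 9716/234375 rad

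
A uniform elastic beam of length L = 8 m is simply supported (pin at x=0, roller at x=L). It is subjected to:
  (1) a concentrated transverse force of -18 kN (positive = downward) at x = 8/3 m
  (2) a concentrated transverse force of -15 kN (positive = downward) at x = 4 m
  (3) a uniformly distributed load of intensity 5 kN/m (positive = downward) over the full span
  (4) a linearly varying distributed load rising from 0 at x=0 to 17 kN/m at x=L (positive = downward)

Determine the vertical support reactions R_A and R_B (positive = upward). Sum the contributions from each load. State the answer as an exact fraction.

R_A = 139/6 kN, R_B = 311/6 kN

Load 1 — point force P=-18 kN at a=8/3 m (b=L-a=16/3):
  R_A = Pb/L = (-18)·(16/3)/8 = -12 kN
  R_B = Pa/L = (-18)·(8/3)/8 = -6 kN
Load 2 — point force P=-15 kN at a=4 m (b=L-a=4):
  R_A = Pb/L = (-15)·4/8 = -15/2 kN
  R_B = Pa/L = (-15)·4/8 = -15/2 kN
Load 3 — uniform load w=5 kN/m over full span:
  R_A = wL/2 = 5·8/2 = 20 kN
  R_B = wL/2 = 5·8/2 = 20 kN
Load 4 — triangular load w₀=17 kN/m (0→w₀ over full span):
  R_A = w₀L/6 = 17·8/6 = 68/3 kN
  R_B = w₀L/3 = 17·8/3 = 136/3 kN
Superposition: R_A = 139/6 kN, R_B = 311/6 kN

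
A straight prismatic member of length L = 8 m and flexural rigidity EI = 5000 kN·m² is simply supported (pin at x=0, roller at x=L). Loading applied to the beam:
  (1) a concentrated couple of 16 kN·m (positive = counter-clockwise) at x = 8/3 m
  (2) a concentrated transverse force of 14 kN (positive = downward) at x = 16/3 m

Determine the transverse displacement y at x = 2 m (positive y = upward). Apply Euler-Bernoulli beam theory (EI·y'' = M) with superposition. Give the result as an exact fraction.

Load 1 — applied couple M₀=16 kN·m at a=8/3 m (b=L-a=16/3):
  y_1 = (M₀x³/(6L)+C₁x)/EI  [x≤a] with C₁=M₀(3b²-L²)/(6L)=64/9 = (16·2³/(6·8)+(64/9)·2)/5000 = 19/5625 m
Load 2 — point force P=14 kN at a=16/3 m (b=L-a=8/3):
  y_2 = -Pbx(L²-b²-x²)/(6LEI)  [x≤a] = -14·(8/3)·2·(8²-(8/3)²-2²)/(6·8·5000) = -833/50625 m
Superposition: y = Σ y_i = -662/50625 m ≈ -0.013077 m

y(2) = -662/50625 m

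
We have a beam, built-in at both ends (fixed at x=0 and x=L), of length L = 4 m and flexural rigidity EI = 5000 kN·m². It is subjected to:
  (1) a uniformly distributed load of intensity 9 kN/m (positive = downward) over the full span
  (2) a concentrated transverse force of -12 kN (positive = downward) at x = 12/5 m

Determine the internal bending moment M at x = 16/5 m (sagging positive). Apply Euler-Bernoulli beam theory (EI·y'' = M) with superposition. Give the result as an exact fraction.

Load 1 — uniform load w=9 kN/m over full span:
  M_1 = wLx/2 - wL²/12 - wx²/2 = 9·4·(16/5)/2 - 9·4²/12 - 9·(16/5)²/2 = -12/25 kN·m
Load 2 — point force P=-12 kN at a=12/5 m (b=L-a=8/5):
  M_2 = Pa²(a+3b)(L-x)/L³ - Pa²b/L²  [x>a] = (-12)·(12/5)²·((12/5)+3·(8/5))·(4-(16/5))/4³ - (-12)·(12/5)²·(8/5)/4² = 432/625 kN·m
Superposition: M = Σ M_i = 132/625 kN·m ≈ 0.211200 kN·m

M(16/5) = 132/625 kN·m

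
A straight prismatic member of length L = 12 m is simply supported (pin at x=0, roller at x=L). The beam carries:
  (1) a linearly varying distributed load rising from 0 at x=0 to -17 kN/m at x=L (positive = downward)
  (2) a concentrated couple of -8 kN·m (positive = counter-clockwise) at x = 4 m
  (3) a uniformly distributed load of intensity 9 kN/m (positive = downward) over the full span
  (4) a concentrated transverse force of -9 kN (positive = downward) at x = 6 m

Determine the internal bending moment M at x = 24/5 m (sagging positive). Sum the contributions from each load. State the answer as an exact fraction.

Load 1 — triangular load w₀=-17 kN/m (0→w₀ over full span):
  M_1 = w₀Lx/6 - w₀x³/(6L) = (-17)·12·(24/5)/6 - (-17)·(24/5)³/(6·12) = -17136/125 kN·m
Load 2 — applied couple M₀=-8 kN·m at a=4 m (b=L-a=8):
  M_2 = M₀x/L - M₀  [x>a] = (-8)·(24/5)/12 - (-8) = 24/5 kN·m
Load 3 — uniform load w=9 kN/m over full span:
  M_3 = wx(L-x)/2 = 9·(24/5)·(12-(24/5))/2 = 3888/25 kN·m
Load 4 — point force P=-9 kN at a=6 m (b=L-a=6):
  M_4 = Pbx/L  [x≤a] = (-9)·6·(24/5)/12 = -108/5 kN·m
Superposition: M = Σ M_i = 204/125 kN·m ≈ 1.632000 kN·m

M(24/5) = 204/125 kN·m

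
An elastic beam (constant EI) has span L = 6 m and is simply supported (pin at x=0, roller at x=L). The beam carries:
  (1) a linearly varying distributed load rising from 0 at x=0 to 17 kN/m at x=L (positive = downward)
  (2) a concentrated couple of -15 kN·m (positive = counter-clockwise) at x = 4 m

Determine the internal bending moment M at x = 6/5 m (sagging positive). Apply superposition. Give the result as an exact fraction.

M(6/5) = 2073/125 kN·m

Load 1 — triangular load w₀=17 kN/m (0→w₀ over full span):
  M_1 = w₀Lx/6 - w₀x³/(6L) = 17·6·(6/5)/6 - 17·(6/5)³/(6·6) = 2448/125 kN·m
Load 2 — applied couple M₀=-15 kN·m at a=4 m (b=L-a=2):
  M_2 = M₀x/L  [x≤a] = (-15)·(6/5)/6 = -3 kN·m
Superposition: M = Σ M_i = 2073/125 kN·m ≈ 16.584000 kN·m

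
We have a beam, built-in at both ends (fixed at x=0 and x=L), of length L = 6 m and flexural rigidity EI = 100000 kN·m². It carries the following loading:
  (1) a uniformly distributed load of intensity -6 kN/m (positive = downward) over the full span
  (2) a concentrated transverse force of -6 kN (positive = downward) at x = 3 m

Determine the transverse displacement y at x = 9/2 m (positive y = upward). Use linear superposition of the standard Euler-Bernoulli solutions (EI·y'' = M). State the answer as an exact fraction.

y(9/2) = 189/1280000 m

Load 1 — uniform load w=-6 kN/m over full span:
  y_1 = -wx²(L-x)²/(24EI) = -(-6)·(9/2)²·(6-(9/2))²/(24·100000) = 729/6400000 m
Load 2 — point force P=-6 kN at a=3 m (b=L-a=3):
  y_2 = -Pa²(L-x)²(3bL-(3b+a)(L-x))/(6L³EI)  [x>a] = -(-6)·3²·(6-(9/2))²·(3·3·6-(3·3+3)·(6-(9/2)))/(6·6³·100000) = 27/800000 m
Superposition: y = Σ y_i = 189/1280000 m ≈ 0.000148 m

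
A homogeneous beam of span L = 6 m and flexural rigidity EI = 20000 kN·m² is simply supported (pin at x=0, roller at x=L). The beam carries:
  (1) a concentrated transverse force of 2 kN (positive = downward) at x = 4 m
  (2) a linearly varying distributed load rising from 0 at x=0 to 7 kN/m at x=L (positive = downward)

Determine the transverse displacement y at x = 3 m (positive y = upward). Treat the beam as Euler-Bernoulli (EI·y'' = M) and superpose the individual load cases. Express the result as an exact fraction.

y(3) = -3203/960000 m

Load 1 — point force P=2 kN at a=4 m (b=L-a=2):
  y_1 = -Pbx(L²-b²-x²)/(6LEI)  [x≤a] = -2·2·3·(6²-2²-3²)/(6·6·20000) = -23/60000 m
Load 2 — triangular load w₀=7 kN/m (0→w₀ over full span):
  y_2 = -w₀x(7L⁴-10L²x²+3x⁴)/(360LEI) = -7·3·(7·6⁴-10·6²·3²+3·3⁴)/(360·6·20000) = -189/64000 m
Superposition: y = Σ y_i = -3203/960000 m ≈ -0.003336 m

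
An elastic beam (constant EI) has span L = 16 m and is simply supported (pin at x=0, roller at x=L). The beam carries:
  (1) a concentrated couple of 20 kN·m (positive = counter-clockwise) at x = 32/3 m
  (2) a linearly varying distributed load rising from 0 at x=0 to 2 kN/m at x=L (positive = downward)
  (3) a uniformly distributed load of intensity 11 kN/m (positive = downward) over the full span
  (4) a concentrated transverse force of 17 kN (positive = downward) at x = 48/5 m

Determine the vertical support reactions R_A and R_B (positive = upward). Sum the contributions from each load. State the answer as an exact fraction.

R_A = 6083/60 kN, R_B = 6457/60 kN

Load 1 — applied couple M₀=20 kN·m at a=32/3 m (b=L-a=16/3):
  R_A = M₀/L = 20/16 = 5/4 kN
  R_B = -M₀/L = -20/16 = -5/4 kN
Load 2 — triangular load w₀=2 kN/m (0→w₀ over full span):
  R_A = w₀L/6 = 2·16/6 = 16/3 kN
  R_B = w₀L/3 = 2·16/3 = 32/3 kN
Load 3 — uniform load w=11 kN/m over full span:
  R_A = wL/2 = 11·16/2 = 88 kN
  R_B = wL/2 = 11·16/2 = 88 kN
Load 4 — point force P=17 kN at a=48/5 m (b=L-a=32/5):
  R_A = Pb/L = 17·(32/5)/16 = 34/5 kN
  R_B = Pa/L = 17·(48/5)/16 = 51/5 kN
Superposition: R_A = 6083/60 kN, R_B = 6457/60 kN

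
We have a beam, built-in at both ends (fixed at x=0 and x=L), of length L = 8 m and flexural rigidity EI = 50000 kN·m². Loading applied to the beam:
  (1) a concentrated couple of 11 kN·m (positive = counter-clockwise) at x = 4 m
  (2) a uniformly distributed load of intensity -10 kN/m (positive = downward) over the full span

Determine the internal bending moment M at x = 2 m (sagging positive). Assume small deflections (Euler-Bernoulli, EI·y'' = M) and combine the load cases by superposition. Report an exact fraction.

Load 1 — applied couple M₀=11 kN·m at a=4 m (b=L-a=4):
  M_1 = R_Ax - M_A  [x≤a] with R_A=33/16, M_A=11/4 = (33/16)·2 - (11/4) = 11/8 kN·m
Load 2 — uniform load w=-10 kN/m over full span:
  M_2 = wLx/2 - wL²/12 - wx²/2 = (-10)·8·2/2 - (-10)·8²/12 - (-10)·2²/2 = -20/3 kN·m
Superposition: M = Σ M_i = -127/24 kN·m ≈ -5.291667 kN·m

M(2) = -127/24 kN·m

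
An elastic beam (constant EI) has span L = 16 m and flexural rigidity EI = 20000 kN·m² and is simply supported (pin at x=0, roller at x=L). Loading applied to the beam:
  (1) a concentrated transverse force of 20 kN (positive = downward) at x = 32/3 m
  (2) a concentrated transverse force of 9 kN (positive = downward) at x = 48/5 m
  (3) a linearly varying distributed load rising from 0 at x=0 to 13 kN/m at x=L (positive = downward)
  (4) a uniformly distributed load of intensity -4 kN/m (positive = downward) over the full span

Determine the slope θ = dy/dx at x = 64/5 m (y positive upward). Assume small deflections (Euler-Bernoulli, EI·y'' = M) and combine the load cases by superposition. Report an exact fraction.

Load 1 — point force P=20 kN at a=32/3 m (b=L-a=16/3):
  θ_1 = -Pa(2L²-6Lx+3x²+a²)/(6LEI)  [x>a] = -20·(32/3)·(2·16²-6·16·(64/5)+3·(64/5)²+(32/3)²)/(6·16·20000) = 3136/253125 rad
Load 2 — point force P=9 kN at a=48/5 m (b=L-a=32/5):
  θ_2 = -Pa(2L²-6Lx+3x²+a²)/(6LEI)  [x>a] = -9·(48/5)·(2·16²-6·16·(64/5)+3·(64/5)²+(48/5)²)/(6·16·20000) = 468/78125 rad
Load 3 — triangular load w₀=13 kN/m (0→w₀ over full span):
  θ_3 = -w₀(7L⁴-30L²x²+15x⁴)/(360LEI) = -13·(7·16⁴-30·16²·(64/5)²+15·(64/5)⁴)/(360·16·20000) = 157456/3515625 rad
Load 4 — uniform load w=-4 kN/m over full span:
  θ_4 = -w(L³-6Lx²+4x³)/(24EI) = -(-4)·(16³-6·16·(64/5)²+4·(64/5)³)/(24·20000) = -2112/78125 rad
Superposition: θ = Σ θ_i = 1143284/31640625 rad ≈ 0.036133 rad

θ(64/5) = 1143284/31640625 rad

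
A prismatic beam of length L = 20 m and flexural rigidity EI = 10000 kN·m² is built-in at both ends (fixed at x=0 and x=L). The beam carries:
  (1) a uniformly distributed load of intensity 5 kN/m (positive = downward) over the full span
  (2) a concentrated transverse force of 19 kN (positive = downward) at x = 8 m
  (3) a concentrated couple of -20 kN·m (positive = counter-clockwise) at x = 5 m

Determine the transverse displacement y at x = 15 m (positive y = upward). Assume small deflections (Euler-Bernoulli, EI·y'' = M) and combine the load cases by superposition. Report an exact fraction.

y(15) = -2963/19200 m

Load 1 — uniform load w=5 kN/m over full span:
  y_1 = -wx²(L-x)²/(24EI) = -5·15²·(20-15)²/(24·10000) = -15/128 m
Load 2 — point force P=19 kN at a=8 m (b=L-a=12):
  y_2 = -Pa²(L-x)²(3bL-(3b+a)(L-x))/(6L³EI)  [x>a] = -19·8²·(20-15)²·(3·12·20-(3·12+8)·(20-15))/(6·20³·10000) = -19/600 m
Load 3 — applied couple M₀=-20 kN·m at a=5 m (b=L-a=15):
  y_3 = (R_Ax³/6 - M_Ax²/2 - M₀(x-a)²/2)/EI  [x>a] with R_A=-9/8, M_A=15/4 = ((-9/8)·15³/6 - (15/4)·15²/2 - (-20)·(15-5)²/2)/10000 = -7/1280 m
Superposition: y = Σ y_i = -2963/19200 m ≈ -0.154323 m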